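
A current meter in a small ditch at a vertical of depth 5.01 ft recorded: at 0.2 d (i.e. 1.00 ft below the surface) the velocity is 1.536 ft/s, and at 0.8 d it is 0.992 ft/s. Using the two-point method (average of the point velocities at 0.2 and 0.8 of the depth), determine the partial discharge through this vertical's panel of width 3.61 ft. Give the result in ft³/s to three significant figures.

v̄ = (1.536 + 0.992) / 2 = 1.264 ft/s
q = v̄ × d × w = 1.264 × 5.01 × 3.61 = 22.86 ft³/s

22.9 ft³/s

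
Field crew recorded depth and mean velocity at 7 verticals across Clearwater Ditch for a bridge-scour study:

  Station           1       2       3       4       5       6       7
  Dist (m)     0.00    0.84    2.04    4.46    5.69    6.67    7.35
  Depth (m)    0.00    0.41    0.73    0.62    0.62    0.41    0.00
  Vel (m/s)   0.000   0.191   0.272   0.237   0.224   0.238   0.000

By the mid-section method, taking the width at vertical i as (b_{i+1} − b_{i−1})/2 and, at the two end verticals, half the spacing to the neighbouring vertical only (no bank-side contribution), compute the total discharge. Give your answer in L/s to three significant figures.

w_2 = (2.04 − 0.00)/2 = 1.02 m; q_2 = 0.191 × 0.41 × 1.02 = 0.07988 m³/s
w_3 = (4.46 − 0.84)/2 = 1.81 m; q_3 = 0.272 × 0.73 × 1.81 = 0.3594 m³/s
w_4 = (5.69 − 2.04)/2 = 1.825 m; q_4 = 0.237 × 0.62 × 1.825 = 0.2682 m³/s
w_5 = (6.67 − 4.46)/2 = 1.105 m; q_5 = 0.224 × 0.62 × 1.105 = 0.1535 m³/s
w_6 = (7.35 − 5.69)/2 = 0.83 m; q_6 = 0.238 × 0.41 × 0.83 = 0.08099 m³/s
Stations 1, 7 contribute zero (depth or velocity is 0).
Q = Σ qᵢ = 0.9419 m³/s
= 0.9419 × 1000 = 941.9 L/s

942 L/s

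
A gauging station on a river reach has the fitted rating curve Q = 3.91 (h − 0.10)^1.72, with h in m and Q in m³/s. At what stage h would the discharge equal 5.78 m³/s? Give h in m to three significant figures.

h − h₀ = (Q/C)^(1/b) = (5.78/3.91)^(1/1.72) = 1.255 m
h = 0.10 + 1.255 = 1.355 m

1.36 m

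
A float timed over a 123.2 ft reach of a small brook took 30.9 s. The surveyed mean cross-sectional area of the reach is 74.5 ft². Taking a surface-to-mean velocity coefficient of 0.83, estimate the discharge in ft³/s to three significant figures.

247 ft³/s

v_surface = L / t̄ = 123.2 / 30.9 = 3.987 ft/s
v_mean = 0.83 × 3.987 = 3.309 ft/s
Q = A × v_mean = 74.5 × 3.309 = 246.5 ft³/s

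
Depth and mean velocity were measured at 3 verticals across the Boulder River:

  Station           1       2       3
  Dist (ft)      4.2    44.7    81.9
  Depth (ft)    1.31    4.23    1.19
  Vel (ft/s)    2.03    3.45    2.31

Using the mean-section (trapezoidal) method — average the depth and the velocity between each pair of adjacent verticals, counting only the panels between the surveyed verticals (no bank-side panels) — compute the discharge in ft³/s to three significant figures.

598 ft³/s

Panel 1-2: Δb = 40.5 ft, d̄ = (1.31+4.23)/2 = 2.77, v̄ = (2.03+3.45)/2 = 2.74 → q = 40.5×2.77×2.74 = 307.4 ft³/s
Panel 2-3: Δb = 37.2 ft, d̄ = (4.23+1.19)/2 = 2.71, v̄ = (3.45+2.31)/2 = 2.88 → q = 37.2×2.71×2.88 = 290.3 ft³/s
Q = Σ q = 597.7 ft³/s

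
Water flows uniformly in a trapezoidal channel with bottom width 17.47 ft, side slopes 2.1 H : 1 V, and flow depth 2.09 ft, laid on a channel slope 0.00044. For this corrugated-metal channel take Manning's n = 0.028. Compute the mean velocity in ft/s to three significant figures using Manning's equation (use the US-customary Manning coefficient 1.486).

A = (b + z·y)·y = (17.47 + 2.1×2.09)×2.09 = 45.69 ft²
P = b + 2y√(1+z²) = 17.47 + 2×2.09×√(1+2.1²) = 27.19 ft
R = A/P = 45.69/27.19 = 1.680 ft
Q = (1.486/n)·A·R^(2/3)·S^(1/2) = (1.486/0.028) × 45.69 × 1.680^(2/3) × 0.00044^(1/2) = 71.88 ft³/s
V = Q/A = 71.88/45.69 = 1.573 ft/s

1.57 ft/s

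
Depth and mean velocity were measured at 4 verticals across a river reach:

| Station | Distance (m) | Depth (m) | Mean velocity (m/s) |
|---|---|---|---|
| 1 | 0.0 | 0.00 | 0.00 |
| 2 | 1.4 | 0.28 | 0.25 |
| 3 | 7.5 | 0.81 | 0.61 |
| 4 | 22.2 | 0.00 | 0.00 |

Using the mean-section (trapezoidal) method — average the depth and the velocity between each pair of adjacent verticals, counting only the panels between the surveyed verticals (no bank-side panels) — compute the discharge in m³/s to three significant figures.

Panel 1-2: Δb = 1.4 m, d̄ = (0.00+0.28)/2 = 0.14, v̄ = (0.00+0.25)/2 = 0.125 → q = 1.4×0.14×0.125 = 0.02450 m³/s
Panel 2-3: Δb = 6.1 m, d̄ = (0.28+0.81)/2 = 0.545, v̄ = (0.25+0.61)/2 = 0.43 → q = 6.1×0.545×0.43 = 1.430 m³/s
Panel 3-4: Δb = 14.7 m, d̄ = (0.81+0.00)/2 = 0.405, v̄ = (0.61+0.00)/2 = 0.305 → q = 14.7×0.405×0.305 = 1.816 m³/s
Q = Σ q = 3.270 m³/s

3.27 m³/s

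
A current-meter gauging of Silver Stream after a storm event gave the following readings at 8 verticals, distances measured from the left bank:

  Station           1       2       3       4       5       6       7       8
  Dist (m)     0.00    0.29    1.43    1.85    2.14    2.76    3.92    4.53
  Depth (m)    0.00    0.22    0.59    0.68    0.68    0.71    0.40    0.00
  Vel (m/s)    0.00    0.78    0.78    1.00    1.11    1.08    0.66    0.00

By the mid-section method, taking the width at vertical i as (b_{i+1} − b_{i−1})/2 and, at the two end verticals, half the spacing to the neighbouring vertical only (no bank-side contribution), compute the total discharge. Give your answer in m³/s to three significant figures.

1.98 m³/s

w_2 = (1.43 − 0.00)/2 = 0.715 m; q_2 = 0.78 × 0.22 × 0.715 = 0.1227 m³/s
w_3 = (1.85 − 0.29)/2 = 0.78 m; q_3 = 0.78 × 0.59 × 0.78 = 0.3590 m³/s
w_4 = (2.14 − 1.43)/2 = 0.355 m; q_4 = 1.00 × 0.68 × 0.355 = 0.2414 m³/s
w_5 = (2.76 − 1.85)/2 = 0.455 m; q_5 = 1.11 × 0.68 × 0.455 = 0.3434 m³/s
w_6 = (3.92 − 2.14)/2 = 0.89 m; q_6 = 1.08 × 0.71 × 0.89 = 0.6825 m³/s
w_7 = (4.53 − 2.76)/2 = 0.885 m; q_7 = 0.66 × 0.40 × 0.885 = 0.2336 m³/s
Stations 1, 8 contribute zero (depth or velocity is 0).
Q = Σ qᵢ = 1.983 m³/s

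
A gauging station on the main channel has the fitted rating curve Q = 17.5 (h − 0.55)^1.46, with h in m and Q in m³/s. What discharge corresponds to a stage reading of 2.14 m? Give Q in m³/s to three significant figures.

Q = 17.5 × (2.14 − 0.55)^1.46 = 17.5 × 1.59^1.46 = 34.44 m³/s

34.4 m³/s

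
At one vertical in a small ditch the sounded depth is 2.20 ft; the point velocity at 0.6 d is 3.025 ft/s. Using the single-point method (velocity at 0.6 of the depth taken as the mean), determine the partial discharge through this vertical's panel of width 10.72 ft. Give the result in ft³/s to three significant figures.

71.3 ft³/s

v̄ = v₀.₆ = 3.025 ft/s
q = v̄ × d × w = 3.025 × 2.20 × 10.72 = 71.34 ft³/s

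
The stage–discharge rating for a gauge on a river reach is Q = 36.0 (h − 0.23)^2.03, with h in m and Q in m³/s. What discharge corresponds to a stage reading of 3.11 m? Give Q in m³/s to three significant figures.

Q = 36.0 × (3.11 − 0.23)^2.03 = 36.0 × 2.88^2.03 = 308.2 m³/s

308 m³/s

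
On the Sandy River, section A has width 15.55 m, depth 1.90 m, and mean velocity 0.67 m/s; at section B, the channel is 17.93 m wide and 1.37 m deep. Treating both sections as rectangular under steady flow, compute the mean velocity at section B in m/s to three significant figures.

0.806 m/s

Q = A₁V₁ = (15.55×1.90) × 0.67 = 19.80 m³/s
A₂ = 17.93 × 1.37 = 24.56 m²
V₂ = Q/A₂ = 19.80/24.56 = 0.8059 m/s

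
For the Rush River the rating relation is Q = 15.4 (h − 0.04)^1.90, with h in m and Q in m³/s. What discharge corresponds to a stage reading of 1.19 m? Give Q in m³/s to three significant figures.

20.1 m³/s

Q = 15.4 × (1.19 − 0.04)^1.90 = 15.4 × 1.15^1.90 = 20.08 m³/s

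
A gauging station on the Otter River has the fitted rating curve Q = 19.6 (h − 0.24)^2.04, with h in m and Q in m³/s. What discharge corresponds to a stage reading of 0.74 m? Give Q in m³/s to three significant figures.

4.77 m³/s

Q = 19.6 × (0.74 − 0.24)^2.04 = 19.6 × 0.5^2.04 = 4.766 m³/s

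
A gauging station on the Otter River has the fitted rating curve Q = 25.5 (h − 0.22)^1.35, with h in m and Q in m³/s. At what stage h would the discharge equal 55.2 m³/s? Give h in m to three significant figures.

1.99 m

h − h₀ = (Q/C)^(1/b) = (55.2/25.5)^(1/1.35) = 1.772 m
h = 0.22 + 1.772 = 1.992 m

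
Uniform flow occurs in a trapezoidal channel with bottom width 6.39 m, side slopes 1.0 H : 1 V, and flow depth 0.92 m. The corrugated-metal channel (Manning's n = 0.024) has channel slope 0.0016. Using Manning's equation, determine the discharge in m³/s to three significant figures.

9.24 m³/s

A = (b + z·y)·y = (6.39 + 1.0×0.92)×0.92 = 6.725 m²
P = b + 2y√(1+z²) = 6.39 + 2×0.92×√(1+1.0²) = 8.992 m
R = A/P = 6.725/8.992 = 0.7479 m
Q = (1/n)·A·R^(2/3)·S^(1/2) = (1/0.024) × 6.725 × 0.7479^(2/3) × 0.0016^(1/2) = 9.235 m³/s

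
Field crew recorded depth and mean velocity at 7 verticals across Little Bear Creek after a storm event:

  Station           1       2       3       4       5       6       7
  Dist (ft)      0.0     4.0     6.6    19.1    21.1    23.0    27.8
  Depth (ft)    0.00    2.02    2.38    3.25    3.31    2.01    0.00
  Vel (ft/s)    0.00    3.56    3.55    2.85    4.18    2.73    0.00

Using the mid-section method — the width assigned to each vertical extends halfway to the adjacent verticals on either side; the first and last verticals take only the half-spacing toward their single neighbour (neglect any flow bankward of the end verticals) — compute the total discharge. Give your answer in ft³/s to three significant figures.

200 ft³/s

w_2 = (6.6 − 0.0)/2 = 3.3 ft; q_2 = 3.56 × 2.02 × 3.3 = 23.73 ft³/s
w_3 = (19.1 − 4.0)/2 = 7.55 ft; q_3 = 3.55 × 2.38 × 7.55 = 63.79 ft³/s
w_4 = (21.1 − 6.6)/2 = 7.25 ft; q_4 = 2.85 × 3.25 × 7.25 = 67.15 ft³/s
w_5 = (23.0 − 19.1)/2 = 1.95 ft; q_5 = 4.18 × 3.31 × 1.95 = 26.98 ft³/s
w_6 = (27.8 − 21.1)/2 = 3.35 ft; q_6 = 2.73 × 2.01 × 3.35 = 18.38 ft³/s
Stations 1, 7 contribute zero (depth or velocity is 0).
Q = Σ qᵢ = 200.0 ft³/s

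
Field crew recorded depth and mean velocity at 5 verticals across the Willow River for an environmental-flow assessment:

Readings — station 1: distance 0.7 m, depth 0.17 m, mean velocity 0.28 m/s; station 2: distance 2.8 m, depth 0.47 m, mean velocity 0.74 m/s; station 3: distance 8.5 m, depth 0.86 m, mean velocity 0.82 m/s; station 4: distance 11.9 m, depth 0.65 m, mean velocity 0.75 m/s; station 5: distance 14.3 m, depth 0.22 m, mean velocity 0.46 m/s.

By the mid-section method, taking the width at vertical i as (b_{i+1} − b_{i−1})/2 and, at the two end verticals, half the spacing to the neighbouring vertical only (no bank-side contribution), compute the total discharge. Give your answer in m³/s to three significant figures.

w_1 = (2.8 − 0.7)/2 = 1.05 m; q_1 = 0.28 × 0.17 × 1.05 = 0.04998 m³/s
w_2 = (8.5 − 0.7)/2 = 3.9 m; q_2 = 0.74 × 0.47 × 3.9 = 1.356 m³/s
w_3 = (11.9 − 2.8)/2 = 4.55 m; q_3 = 0.82 × 0.86 × 4.55 = 3.209 m³/s
w_4 = (14.3 − 8.5)/2 = 2.9 m; q_4 = 0.75 × 0.65 × 2.9 = 1.414 m³/s
w_5 = (14.3 − 11.9)/2 = 1.2 m; q_5 = 0.46 × 0.22 × 1.2 = 0.1214 m³/s
Q = Σ qᵢ = 6.150 m³/s

6.15 m³/s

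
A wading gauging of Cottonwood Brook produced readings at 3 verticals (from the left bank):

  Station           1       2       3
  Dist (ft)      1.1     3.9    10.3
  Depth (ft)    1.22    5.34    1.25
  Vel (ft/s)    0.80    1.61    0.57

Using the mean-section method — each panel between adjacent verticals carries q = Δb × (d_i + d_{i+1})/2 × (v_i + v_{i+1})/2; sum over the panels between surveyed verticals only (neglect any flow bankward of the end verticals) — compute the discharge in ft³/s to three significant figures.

Panel 1-2: Δb = 2.8 ft, d̄ = (1.22+5.34)/2 = 3.28, v̄ = (0.80+1.61)/2 = 1.205 → q = 2.8×3.28×1.205 = 11.07 ft³/s
Panel 2-3: Δb = 6.4 ft, d̄ = (5.34+1.25)/2 = 3.295, v̄ = (1.61+0.57)/2 = 1.09 → q = 6.4×3.295×1.09 = 22.99 ft³/s
Q = Σ q = 34.05 ft³/s

34.1 ft³/s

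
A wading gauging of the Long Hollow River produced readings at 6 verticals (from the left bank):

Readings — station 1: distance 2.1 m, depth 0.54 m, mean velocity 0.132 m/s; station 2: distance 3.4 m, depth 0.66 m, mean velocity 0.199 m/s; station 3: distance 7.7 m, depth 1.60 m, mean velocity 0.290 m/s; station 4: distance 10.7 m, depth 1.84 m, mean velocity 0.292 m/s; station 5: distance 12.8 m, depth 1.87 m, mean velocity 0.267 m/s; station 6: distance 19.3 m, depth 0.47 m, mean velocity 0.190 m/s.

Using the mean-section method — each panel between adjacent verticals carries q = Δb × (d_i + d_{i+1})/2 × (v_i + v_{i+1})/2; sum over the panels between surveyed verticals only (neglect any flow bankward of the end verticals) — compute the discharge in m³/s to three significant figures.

5.65 m³/s

Panel 1-2: Δb = 1.3 m, d̄ = (0.54+0.66)/2 = 0.6, v̄ = (0.132+0.199)/2 = 0.1655 → q = 1.3×0.6×0.1655 = 0.1291 m³/s
Panel 2-3: Δb = 4.3 m, d̄ = (0.66+1.60)/2 = 1.13, v̄ = (0.199+0.290)/2 = 0.2445 → q = 4.3×1.13×0.2445 = 1.188 m³/s
Panel 3-4: Δb = 3 m, d̄ = (1.60+1.84)/2 = 1.72, v̄ = (0.290+0.292)/2 = 0.291 → q = 3×1.72×0.291 = 1.502 m³/s
Panel 4-5: Δb = 2.1 m, d̄ = (1.84+1.87)/2 = 1.855, v̄ = (0.292+0.267)/2 = 0.2795 → q = 2.1×1.855×0.2795 = 1.089 m³/s
Panel 5-6: Δb = 6.5 m, d̄ = (1.87+0.47)/2 = 1.17, v̄ = (0.267+0.190)/2 = 0.2285 → q = 6.5×1.17×0.2285 = 1.738 m³/s
Q = Σ q = 5.645 m³/s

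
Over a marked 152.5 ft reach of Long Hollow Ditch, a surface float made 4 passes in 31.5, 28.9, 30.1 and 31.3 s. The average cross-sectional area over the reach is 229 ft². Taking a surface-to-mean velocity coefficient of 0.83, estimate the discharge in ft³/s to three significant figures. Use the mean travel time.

952 ft³/s

t̄ = (31.5 + 28.9 + 30.1 + 31.3) / 4 = 30.45 s
v_surface = L / t̄ = 152.5 / 30.45 = 5.008 ft/s
v_mean = 0.83 × 5.008 = 4.157 ft/s
Q = A × v_mean = 229 × 4.157 = 951.9 ft³/s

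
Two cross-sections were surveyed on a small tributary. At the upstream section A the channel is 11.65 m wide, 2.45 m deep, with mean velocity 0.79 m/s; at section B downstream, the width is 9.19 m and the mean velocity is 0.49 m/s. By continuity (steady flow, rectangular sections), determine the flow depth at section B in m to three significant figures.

Q = A₁V₁ = (11.65×2.45) × 0.79 = 22.55 m³/s
d₂ = Q/(b₂ V₂) = 22.55/(9.19×0.49) = 5.007 m

5.01 m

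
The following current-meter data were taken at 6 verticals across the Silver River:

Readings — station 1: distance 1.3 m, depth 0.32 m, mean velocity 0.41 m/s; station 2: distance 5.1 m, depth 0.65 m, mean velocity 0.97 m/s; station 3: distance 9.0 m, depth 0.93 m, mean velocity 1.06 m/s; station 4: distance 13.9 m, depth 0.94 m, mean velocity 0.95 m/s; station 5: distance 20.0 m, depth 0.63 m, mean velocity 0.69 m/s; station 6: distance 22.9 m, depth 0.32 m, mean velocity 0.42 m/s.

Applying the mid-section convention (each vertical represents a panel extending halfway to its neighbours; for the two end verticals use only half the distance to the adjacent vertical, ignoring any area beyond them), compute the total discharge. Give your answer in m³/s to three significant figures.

14.1 m³/s

w_1 = (5.1 − 1.3)/2 = 1.9 m; q_1 = 0.41 × 0.32 × 1.9 = 0.2493 m³/s
w_2 = (9.0 − 1.3)/2 = 3.85 m; q_2 = 0.97 × 0.65 × 3.85 = 2.427 m³/s
w_3 = (13.9 − 5.1)/2 = 4.4 m; q_3 = 1.06 × 0.93 × 4.4 = 4.338 m³/s
w_4 = (20.0 − 9.0)/2 = 5.5 m; q_4 = 0.95 × 0.94 × 5.5 = 4.912 m³/s
w_5 = (22.9 − 13.9)/2 = 4.5 m; q_5 = 0.69 × 0.63 × 4.5 = 1.956 m³/s
w_6 = (22.9 − 20.0)/2 = 1.45 m; q_6 = 0.42 × 0.32 × 1.45 = 0.1949 m³/s
Q = Σ qᵢ = 14.08 m³/s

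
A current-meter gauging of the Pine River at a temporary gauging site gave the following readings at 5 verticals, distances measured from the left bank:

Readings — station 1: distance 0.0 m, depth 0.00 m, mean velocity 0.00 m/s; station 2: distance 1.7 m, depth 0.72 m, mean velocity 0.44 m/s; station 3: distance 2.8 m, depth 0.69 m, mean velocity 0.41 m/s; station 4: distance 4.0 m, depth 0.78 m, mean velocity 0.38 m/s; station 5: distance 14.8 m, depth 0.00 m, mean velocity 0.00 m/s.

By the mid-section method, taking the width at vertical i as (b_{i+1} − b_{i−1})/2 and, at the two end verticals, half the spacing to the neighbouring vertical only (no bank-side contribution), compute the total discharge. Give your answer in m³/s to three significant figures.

w_2 = (2.8 − 0.0)/2 = 1.4 m; q_2 = 0.44 × 0.72 × 1.4 = 0.4435 m³/s
w_3 = (4.0 − 1.7)/2 = 1.15 m; q_3 = 0.41 × 0.69 × 1.15 = 0.3253 m³/s
w_4 = (14.8 − 2.8)/2 = 6 m; q_4 = 0.38 × 0.78 × 6 = 1.778 m³/s
Stations 1, 5 contribute zero (depth or velocity is 0).
Q = Σ qᵢ = 2.547 m³/s

2.55 m³/s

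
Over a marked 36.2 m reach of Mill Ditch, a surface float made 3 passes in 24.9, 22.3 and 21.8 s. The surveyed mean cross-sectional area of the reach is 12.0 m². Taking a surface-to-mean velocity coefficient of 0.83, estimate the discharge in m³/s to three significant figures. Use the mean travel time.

15.7 m³/s

t̄ = (24.9 + 22.3 + 21.8) / 3 = 23 s
v_surface = L / t̄ = 36.2 / 23 = 1.574 m/s
v_mean = 0.83 × 1.574 = 1.306 m/s
Q = A × v_mean = 12.0 × 1.306 = 15.68 m³/s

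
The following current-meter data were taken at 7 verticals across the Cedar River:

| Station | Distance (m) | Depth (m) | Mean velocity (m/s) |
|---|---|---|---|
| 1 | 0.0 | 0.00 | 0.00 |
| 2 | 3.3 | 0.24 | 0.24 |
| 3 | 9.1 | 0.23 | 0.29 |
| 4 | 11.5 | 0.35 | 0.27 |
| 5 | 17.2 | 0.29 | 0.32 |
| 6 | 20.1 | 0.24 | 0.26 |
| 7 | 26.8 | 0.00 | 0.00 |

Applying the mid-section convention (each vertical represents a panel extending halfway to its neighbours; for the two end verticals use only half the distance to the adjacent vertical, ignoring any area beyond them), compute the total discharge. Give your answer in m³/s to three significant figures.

w_2 = (9.1 − 0.0)/2 = 4.55 m; q_2 = 0.24 × 0.24 × 4.55 = 0.2621 m³/s
w_3 = (11.5 − 3.3)/2 = 4.1 m; q_3 = 0.29 × 0.23 × 4.1 = 0.2735 m³/s
w_4 = (17.2 − 9.1)/2 = 4.05 m; q_4 = 0.27 × 0.35 × 4.05 = 0.3827 m³/s
w_5 = (20.1 − 11.5)/2 = 4.3 m; q_5 = 0.32 × 0.29 × 4.3 = 0.3990 m³/s
w_6 = (26.8 − 17.2)/2 = 4.8 m; q_6 = 0.26 × 0.24 × 4.8 = 0.2995 m³/s
Stations 1, 7 contribute zero (depth or velocity is 0).
Q = Σ qᵢ = 1.617 m³/s

1.62 m³/s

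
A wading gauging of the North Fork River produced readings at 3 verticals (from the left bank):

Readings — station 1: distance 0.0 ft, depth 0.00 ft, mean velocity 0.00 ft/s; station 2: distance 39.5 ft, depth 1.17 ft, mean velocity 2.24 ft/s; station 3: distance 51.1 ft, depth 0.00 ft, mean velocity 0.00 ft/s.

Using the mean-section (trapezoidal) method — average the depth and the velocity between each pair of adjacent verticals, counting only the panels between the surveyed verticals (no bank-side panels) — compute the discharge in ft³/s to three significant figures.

33.5 ft³/s

Panel 1-2: Δb = 39.5 ft, d̄ = (0.00+1.17)/2 = 0.585, v̄ = (0.00+2.24)/2 = 1.12 → q = 39.5×0.585×1.12 = 25.88 ft³/s
Panel 2-3: Δb = 11.6 ft, d̄ = (1.17+0.00)/2 = 0.585, v̄ = (2.24+0.00)/2 = 1.12 → q = 11.6×0.585×1.12 = 7.600 ft³/s
Q = Σ q = 33.48 ft³/s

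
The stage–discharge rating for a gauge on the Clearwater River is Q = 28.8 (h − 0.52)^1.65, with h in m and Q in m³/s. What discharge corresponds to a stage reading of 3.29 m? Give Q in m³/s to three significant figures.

155 m³/s

Q = 28.8 × (3.29 − 0.52)^1.65 = 28.8 × 2.77^1.65 = 154.7 m³/s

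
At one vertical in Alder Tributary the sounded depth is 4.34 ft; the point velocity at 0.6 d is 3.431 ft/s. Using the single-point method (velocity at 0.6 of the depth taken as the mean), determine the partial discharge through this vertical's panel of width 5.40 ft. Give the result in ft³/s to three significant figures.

80.4 ft³/s

v̄ = v₀.₆ = 3.431 ft/s
q = v̄ × d × w = 3.431 × 4.34 × 5.40 = 80.41 ft³/s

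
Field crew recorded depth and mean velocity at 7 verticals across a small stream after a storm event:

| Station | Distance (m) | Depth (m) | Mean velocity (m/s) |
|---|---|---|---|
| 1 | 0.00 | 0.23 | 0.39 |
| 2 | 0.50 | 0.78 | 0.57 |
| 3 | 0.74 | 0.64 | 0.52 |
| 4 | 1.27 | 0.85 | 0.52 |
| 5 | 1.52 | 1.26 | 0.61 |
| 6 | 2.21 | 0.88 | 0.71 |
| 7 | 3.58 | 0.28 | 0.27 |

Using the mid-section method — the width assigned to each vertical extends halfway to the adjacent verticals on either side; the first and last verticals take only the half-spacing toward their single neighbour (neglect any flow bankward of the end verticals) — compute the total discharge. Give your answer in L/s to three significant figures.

w_1 = (0.50 − 0.00)/2 = 0.25 m; q_1 = 0.39 × 0.23 × 0.25 = 0.02243 m³/s
w_2 = (0.74 − 0.00)/2 = 0.37 m; q_2 = 0.57 × 0.78 × 0.37 = 0.1645 m³/s
w_3 = (1.27 − 0.50)/2 = 0.385 m; q_3 = 0.52 × 0.64 × 0.385 = 0.1281 m³/s
w_4 = (1.52 − 0.74)/2 = 0.39 m; q_4 = 0.52 × 0.85 × 0.39 = 0.1724 m³/s
w_5 = (2.21 − 1.27)/2 = 0.47 m; q_5 = 0.61 × 1.26 × 0.47 = 0.3612 m³/s
w_6 = (3.58 − 1.52)/2 = 1.03 m; q_6 = 0.71 × 0.88 × 1.03 = 0.6435 m³/s
w_7 = (3.58 − 2.21)/2 = 0.685 m; q_7 = 0.27 × 0.28 × 0.685 = 0.05179 m³/s
Q = Σ qᵢ = 1.544 m³/s
= 1.544 × 1000 = 1544 L/s

1540 L/s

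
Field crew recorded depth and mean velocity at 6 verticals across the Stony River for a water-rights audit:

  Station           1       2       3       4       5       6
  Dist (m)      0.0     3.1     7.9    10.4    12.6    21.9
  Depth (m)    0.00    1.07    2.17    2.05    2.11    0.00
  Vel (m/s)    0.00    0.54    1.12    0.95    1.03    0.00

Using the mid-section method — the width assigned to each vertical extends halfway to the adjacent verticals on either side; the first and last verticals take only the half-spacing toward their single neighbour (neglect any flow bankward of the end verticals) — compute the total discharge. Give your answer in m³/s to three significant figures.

28.2 m³/s

w_2 = (7.9 − 0.0)/2 = 3.95 m; q_2 = 0.54 × 1.07 × 3.95 = 2.282 m³/s
w_3 = (10.4 − 3.1)/2 = 3.65 m; q_3 = 1.12 × 2.17 × 3.65 = 8.871 m³/s
w_4 = (12.6 − 7.9)/2 = 2.35 m; q_4 = 0.95 × 2.05 × 2.35 = 4.577 m³/s
w_5 = (21.9 − 10.4)/2 = 5.75 m; q_5 = 1.03 × 2.11 × 5.75 = 12.50 m³/s
Stations 1, 6 contribute zero (depth or velocity is 0).
Q = Σ qᵢ = 28.23 m³/s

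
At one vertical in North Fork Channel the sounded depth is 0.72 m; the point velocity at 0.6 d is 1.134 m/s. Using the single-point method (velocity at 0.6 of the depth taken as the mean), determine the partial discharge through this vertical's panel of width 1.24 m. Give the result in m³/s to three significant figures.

v̄ = v₀.₆ = 1.134 m/s
q = v̄ × d × w = 1.134 × 0.72 × 1.24 = 1.012 m³/s

1.01 m³/s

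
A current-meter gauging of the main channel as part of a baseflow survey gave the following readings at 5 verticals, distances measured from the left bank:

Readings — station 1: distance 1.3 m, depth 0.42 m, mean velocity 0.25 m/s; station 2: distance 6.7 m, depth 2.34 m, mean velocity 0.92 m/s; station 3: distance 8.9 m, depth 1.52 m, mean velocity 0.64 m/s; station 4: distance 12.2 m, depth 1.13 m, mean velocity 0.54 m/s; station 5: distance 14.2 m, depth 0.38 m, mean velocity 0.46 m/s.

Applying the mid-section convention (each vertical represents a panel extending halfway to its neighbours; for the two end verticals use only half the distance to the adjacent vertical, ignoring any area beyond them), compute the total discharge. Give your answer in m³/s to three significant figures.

w_1 = (6.7 − 1.3)/2 = 2.7 m; q_1 = 0.25 × 0.42 × 2.7 = 0.2835 m³/s
w_2 = (8.9 − 1.3)/2 = 3.8 m; q_2 = 0.92 × 2.34 × 3.8 = 8.181 m³/s
w_3 = (12.2 − 6.7)/2 = 2.75 m; q_3 = 0.64 × 1.52 × 2.75 = 2.675 m³/s
w_4 = (14.2 − 8.9)/2 = 2.65 m; q_4 = 0.54 × 1.13 × 2.65 = 1.617 m³/s
w_5 = (14.2 − 12.2)/2 = 1 m; q_5 = 0.46 × 0.38 × 1 = 0.1748 m³/s
Q = Σ qᵢ = 12.93 m³/s

12.9 m³/s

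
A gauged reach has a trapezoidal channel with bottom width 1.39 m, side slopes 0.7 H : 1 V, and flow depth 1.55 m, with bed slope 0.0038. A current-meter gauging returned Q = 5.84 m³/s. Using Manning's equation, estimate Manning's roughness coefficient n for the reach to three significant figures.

0.0332

A = (b + z·y)·y = (1.39 + 0.7×1.55)×1.55 = 3.836 m²
P = b + 2y√(1+z²) = 1.39 + 2×1.55×√(1+0.7²) = 5.174 m
R = A/P = 3.836/5.174 = 0.7414 m
n = (1/Q)·A·R^(2/3)·S^(1/2) = (1/5.84) × 3.836 × 0.8192 × 0.06164 = 0.03317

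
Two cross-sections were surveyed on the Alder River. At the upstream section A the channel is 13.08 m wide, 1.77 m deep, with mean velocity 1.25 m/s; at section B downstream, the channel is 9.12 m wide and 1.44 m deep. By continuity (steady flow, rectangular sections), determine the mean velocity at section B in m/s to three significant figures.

Q = A₁V₁ = (13.08×1.77) × 1.25 = 28.94 m³/s
A₂ = 9.12 × 1.44 = 13.13 m²
V₂ = Q/A₂ = 28.94/13.13 = 2.204 m/s

2.20 m/s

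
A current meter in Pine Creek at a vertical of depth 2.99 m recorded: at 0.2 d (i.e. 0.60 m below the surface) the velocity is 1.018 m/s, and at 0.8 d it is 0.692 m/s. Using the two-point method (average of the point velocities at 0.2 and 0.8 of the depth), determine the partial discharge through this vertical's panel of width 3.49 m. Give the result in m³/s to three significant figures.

8.92 m³/s

v̄ = (1.018 + 0.692) / 2 = 0.8550 m/s
q = v̄ × d × w = 0.8550 × 2.99 × 3.49 = 8.922 m³/s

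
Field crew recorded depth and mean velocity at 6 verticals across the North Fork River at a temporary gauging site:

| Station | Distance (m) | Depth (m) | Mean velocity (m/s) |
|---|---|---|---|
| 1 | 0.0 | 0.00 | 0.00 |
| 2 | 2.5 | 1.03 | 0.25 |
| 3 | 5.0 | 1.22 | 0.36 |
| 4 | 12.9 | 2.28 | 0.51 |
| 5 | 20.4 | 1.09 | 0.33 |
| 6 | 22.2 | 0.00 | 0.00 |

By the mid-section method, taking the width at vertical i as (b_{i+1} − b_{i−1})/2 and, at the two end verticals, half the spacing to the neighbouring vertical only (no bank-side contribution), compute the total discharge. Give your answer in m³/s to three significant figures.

w_2 = (5.0 − 0.0)/2 = 2.5 m; q_2 = 0.25 × 1.03 × 2.5 = 0.6438 m³/s
w_3 = (12.9 − 2.5)/2 = 5.2 m; q_3 = 0.36 × 1.22 × 5.2 = 2.284 m³/s
w_4 = (20.4 − 5.0)/2 = 7.7 m; q_4 = 0.51 × 2.28 × 7.7 = 8.954 m³/s
w_5 = (22.2 − 12.9)/2 = 4.65 m; q_5 = 0.33 × 1.09 × 4.65 = 1.673 m³/s
Stations 1, 6 contribute zero (depth or velocity is 0).
Q = Σ qᵢ = 13.55 m³/s

13.6 m³/s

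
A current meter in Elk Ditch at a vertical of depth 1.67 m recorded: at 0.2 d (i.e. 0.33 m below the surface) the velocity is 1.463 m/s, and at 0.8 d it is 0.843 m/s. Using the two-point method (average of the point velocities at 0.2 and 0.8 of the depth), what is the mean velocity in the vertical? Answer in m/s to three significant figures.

1.15 m/s

v̄ = (1.463 + 0.843) / 2 = 1.153 m/s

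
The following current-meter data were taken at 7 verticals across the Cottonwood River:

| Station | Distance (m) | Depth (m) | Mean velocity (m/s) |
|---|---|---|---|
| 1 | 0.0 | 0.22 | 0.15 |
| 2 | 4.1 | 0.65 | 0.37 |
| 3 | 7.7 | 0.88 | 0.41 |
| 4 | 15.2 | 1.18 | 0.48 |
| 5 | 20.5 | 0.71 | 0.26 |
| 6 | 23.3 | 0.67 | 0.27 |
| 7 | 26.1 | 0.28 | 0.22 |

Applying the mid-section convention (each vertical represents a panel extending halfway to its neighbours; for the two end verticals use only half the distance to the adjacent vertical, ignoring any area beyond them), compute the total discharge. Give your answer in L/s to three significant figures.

7960 L/s

w_1 = (4.1 − 0.0)/2 = 2.05 m; q_1 = 0.15 × 0.22 × 2.05 = 0.06765 m³/s
w_2 = (7.7 − 0.0)/2 = 3.85 m; q_2 = 0.37 × 0.65 × 3.85 = 0.9259 m³/s
w_3 = (15.2 − 4.1)/2 = 5.55 m; q_3 = 0.41 × 0.88 × 5.55 = 2.002 m³/s
w_4 = (20.5 − 7.7)/2 = 6.4 m; q_4 = 0.48 × 1.18 × 6.4 = 3.625 m³/s
w_5 = (23.3 − 15.2)/2 = 4.05 m; q_5 = 0.26 × 0.71 × 4.05 = 0.7476 m³/s
w_6 = (26.1 − 20.5)/2 = 2.8 m; q_6 = 0.27 × 0.67 × 2.8 = 0.5065 m³/s
w_7 = (26.1 − 23.3)/2 = 1.4 m; q_7 = 0.22 × 0.28 × 1.4 = 0.08624 m³/s
Q = Σ qᵢ = 7.961 m³/s
= 7.961 × 1000 = 7961 L/s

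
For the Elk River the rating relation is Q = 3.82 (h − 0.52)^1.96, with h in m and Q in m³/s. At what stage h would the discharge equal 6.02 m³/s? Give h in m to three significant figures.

h − h₀ = (Q/C)^(1/b) = (6.02/3.82)^(1/1.96) = 1.261 m
h = 0.52 + 1.261 = 1.781 m

1.78 m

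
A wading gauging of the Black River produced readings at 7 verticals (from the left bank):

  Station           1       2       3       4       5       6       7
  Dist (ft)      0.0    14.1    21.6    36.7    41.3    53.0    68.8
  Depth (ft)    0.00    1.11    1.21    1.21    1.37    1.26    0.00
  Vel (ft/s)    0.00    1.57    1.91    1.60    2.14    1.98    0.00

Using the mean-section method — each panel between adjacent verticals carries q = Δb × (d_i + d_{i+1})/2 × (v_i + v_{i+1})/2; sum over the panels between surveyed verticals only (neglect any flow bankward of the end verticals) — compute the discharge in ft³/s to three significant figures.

106 ft³/s

Panel 1-2: Δb = 14.1 ft, d̄ = (0.00+1.11)/2 = 0.555, v̄ = (0.00+1.57)/2 = 0.785 → q = 14.1×0.555×0.785 = 6.143 ft³/s
Panel 2-3: Δb = 7.5 ft, d̄ = (1.11+1.21)/2 = 1.16, v̄ = (1.57+1.91)/2 = 1.74 → q = 7.5×1.16×1.74 = 15.14 ft³/s
Panel 3-4: Δb = 15.1 ft, d̄ = (1.21+1.21)/2 = 1.21, v̄ = (1.91+1.60)/2 = 1.755 → q = 15.1×1.21×1.755 = 32.07 ft³/s
Panel 4-5: Δb = 4.6 ft, d̄ = (1.21+1.37)/2 = 1.29, v̄ = (1.60+2.14)/2 = 1.87 → q = 4.6×1.29×1.87 = 11.10 ft³/s
Panel 5-6: Δb = 11.7 ft, d̄ = (1.37+1.26)/2 = 1.315, v̄ = (2.14+1.98)/2 = 2.06 → q = 11.7×1.315×2.06 = 31.69 ft³/s
Panel 6-7: Δb = 15.8 ft, d̄ = (1.26+0.00)/2 = 0.63, v̄ = (1.98+0.00)/2 = 0.99 → q = 15.8×0.63×0.99 = 9.854 ft³/s
Q = Σ q = 106.0 ft³/s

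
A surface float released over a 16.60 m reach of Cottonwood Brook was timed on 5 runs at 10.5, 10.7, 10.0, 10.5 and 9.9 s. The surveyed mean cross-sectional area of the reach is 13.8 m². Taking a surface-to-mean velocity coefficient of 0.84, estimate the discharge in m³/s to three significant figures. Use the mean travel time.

t̄ = (10.5 + 10.7 + 10.0 + 10.5 + 9.9) / 5 = 10.32 s
v_surface = L / t̄ = 16.60 / 10.32 = 1.609 m/s
v_mean = 0.84 × 1.609 = 1.351 m/s
Q = A × v_mean = 13.8 × 1.351 = 18.65 m³/s

18.6 m³/s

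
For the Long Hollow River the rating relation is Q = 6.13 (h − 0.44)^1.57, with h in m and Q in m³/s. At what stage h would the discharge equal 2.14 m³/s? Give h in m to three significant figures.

h − h₀ = (Q/C)^(1/b) = (2.14/6.13)^(1/1.57) = 0.5115 m
h = 0.44 + 0.5115 = 0.9515 m

0.952 m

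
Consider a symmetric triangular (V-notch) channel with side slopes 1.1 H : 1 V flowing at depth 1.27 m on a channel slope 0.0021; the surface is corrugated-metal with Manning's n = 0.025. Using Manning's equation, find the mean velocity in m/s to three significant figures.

A = z·y² = 1.1×1.27² = 1.774 m²
P = 2y√(1+z²) = 2×1.27×√(1+1.1²) = 3.776 m
R = A/P = 1.774/3.776 = 0.4699 m
Q = (1/n)·A·R^(2/3)·S^(1/2) = (1/0.025) × 1.774 × 0.4699^(2/3) × 0.0021^(1/2) = 1.966 m³/s
V = Q/A = 1.966/1.774 = 1.108 m/s

1.11 m/s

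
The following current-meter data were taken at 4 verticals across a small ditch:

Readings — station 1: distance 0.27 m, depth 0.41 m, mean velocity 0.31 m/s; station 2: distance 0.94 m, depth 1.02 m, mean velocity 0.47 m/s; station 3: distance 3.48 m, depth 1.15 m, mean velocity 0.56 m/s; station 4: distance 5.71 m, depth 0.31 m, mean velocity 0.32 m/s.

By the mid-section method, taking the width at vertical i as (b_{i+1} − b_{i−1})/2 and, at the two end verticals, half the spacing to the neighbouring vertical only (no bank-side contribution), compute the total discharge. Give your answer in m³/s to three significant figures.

2.46 m³/s

w_1 = (0.94 − 0.27)/2 = 0.335 m; q_1 = 0.31 × 0.41 × 0.335 = 0.04258 m³/s
w_2 = (3.48 − 0.27)/2 = 1.605 m; q_2 = 0.47 × 1.02 × 1.605 = 0.7694 m³/s
w_3 = (5.71 − 0.94)/2 = 2.385 m; q_3 = 0.56 × 1.15 × 2.385 = 1.536 m³/s
w_4 = (5.71 − 3.48)/2 = 1.115 m; q_4 = 0.32 × 0.31 × 1.115 = 0.1106 m³/s
Q = Σ qᵢ = 2.459 m³/s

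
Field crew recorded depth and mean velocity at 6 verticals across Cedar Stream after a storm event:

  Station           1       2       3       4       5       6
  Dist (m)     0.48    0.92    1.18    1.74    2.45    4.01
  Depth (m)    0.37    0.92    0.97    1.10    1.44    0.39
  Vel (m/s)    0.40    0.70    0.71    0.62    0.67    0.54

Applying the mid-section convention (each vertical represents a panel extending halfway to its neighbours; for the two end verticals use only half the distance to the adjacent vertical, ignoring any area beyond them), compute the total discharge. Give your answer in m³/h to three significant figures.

8040 m³/h

w_1 = (0.92 − 0.48)/2 = 0.22 m; q_1 = 0.40 × 0.37 × 0.22 = 0.03256 m³/s
w_2 = (1.18 − 0.48)/2 = 0.35 m; q_2 = 0.70 × 0.92 × 0.35 = 0.2254 m³/s
w_3 = (1.74 − 0.92)/2 = 0.41 m; q_3 = 0.71 × 0.97 × 0.41 = 0.2824 m³/s
w_4 = (2.45 − 1.18)/2 = 0.635 m; q_4 = 0.62 × 1.10 × 0.635 = 0.4331 m³/s
w_5 = (4.01 − 1.74)/2 = 1.135 m; q_5 = 0.67 × 1.44 × 1.135 = 1.095 m³/s
w_6 = (4.01 − 2.45)/2 = 0.78 m; q_6 = 0.54 × 0.39 × 0.78 = 0.1643 m³/s
Q = Σ qᵢ = 2.233 m³/s
= 2.233 × 3600 = 8038 m³/h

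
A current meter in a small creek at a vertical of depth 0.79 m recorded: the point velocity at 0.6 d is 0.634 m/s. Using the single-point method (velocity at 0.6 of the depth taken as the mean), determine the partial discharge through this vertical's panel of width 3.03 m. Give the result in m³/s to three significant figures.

1.52 m³/s

v̄ = v₀.₆ = 0.634 m/s
q = v̄ × d × w = 0.6340 × 0.79 × 3.03 = 1.518 m³/s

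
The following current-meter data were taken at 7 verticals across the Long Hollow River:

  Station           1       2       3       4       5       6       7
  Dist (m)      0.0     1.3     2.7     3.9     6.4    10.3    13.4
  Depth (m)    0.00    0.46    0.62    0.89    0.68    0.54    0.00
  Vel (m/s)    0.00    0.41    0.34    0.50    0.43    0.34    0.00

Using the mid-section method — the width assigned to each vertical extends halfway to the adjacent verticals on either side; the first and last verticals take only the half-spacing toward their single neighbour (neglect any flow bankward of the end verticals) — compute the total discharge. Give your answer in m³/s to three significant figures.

w_2 = (2.7 − 0.0)/2 = 1.35 m; q_2 = 0.41 × 0.46 × 1.35 = 0.2546 m³/s
w_3 = (3.9 − 1.3)/2 = 1.3 m; q_3 = 0.34 × 0.62 × 1.3 = 0.2740 m³/s
w_4 = (6.4 − 2.7)/2 = 1.85 m; q_4 = 0.50 × 0.89 × 1.85 = 0.8233 m³/s
w_5 = (10.3 − 3.9)/2 = 3.2 m; q_5 = 0.43 × 0.68 × 3.2 = 0.9357 m³/s
w_6 = (13.4 − 6.4)/2 = 3.5 m; q_6 = 0.34 × 0.54 × 3.5 = 0.6426 m³/s
Stations 1, 7 contribute zero (depth or velocity is 0).
Q = Σ qᵢ = 2.930 m³/s

2.93 m³/s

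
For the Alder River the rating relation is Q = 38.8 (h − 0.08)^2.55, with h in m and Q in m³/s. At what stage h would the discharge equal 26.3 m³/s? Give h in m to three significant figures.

h − h₀ = (Q/C)^(1/b) = (26.3/38.8)^(1/2.55) = 0.8586 m
h = 0.08 + 0.8586 = 0.9386 m

0.939 m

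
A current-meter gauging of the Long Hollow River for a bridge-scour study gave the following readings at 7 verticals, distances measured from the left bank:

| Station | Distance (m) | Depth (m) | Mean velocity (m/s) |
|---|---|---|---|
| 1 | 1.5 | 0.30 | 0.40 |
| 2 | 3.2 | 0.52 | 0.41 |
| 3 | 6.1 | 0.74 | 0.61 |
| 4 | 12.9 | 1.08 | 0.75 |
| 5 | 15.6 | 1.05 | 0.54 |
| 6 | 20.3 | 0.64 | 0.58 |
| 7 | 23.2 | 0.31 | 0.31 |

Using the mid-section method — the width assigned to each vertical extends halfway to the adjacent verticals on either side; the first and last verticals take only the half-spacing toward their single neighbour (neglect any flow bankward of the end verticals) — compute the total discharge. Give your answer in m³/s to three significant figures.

w_1 = (3.2 − 1.5)/2 = 0.85 m; q_1 = 0.40 × 0.30 × 0.85 = 0.1020 m³/s
w_2 = (6.1 − 1.5)/2 = 2.3 m; q_2 = 0.41 × 0.52 × 2.3 = 0.4904 m³/s
w_3 = (12.9 − 3.2)/2 = 4.85 m; q_3 = 0.61 × 0.74 × 4.85 = 2.189 m³/s
w_4 = (15.6 − 6.1)/2 = 4.75 m; q_4 = 0.75 × 1.08 × 4.75 = 3.848 m³/s
w_5 = (20.3 − 12.9)/2 = 3.7 m; q_5 = 0.54 × 1.05 × 3.7 = 2.098 m³/s
w_6 = (23.2 − 15.6)/2 = 3.8 m; q_6 = 0.58 × 0.64 × 3.8 = 1.411 m³/s
w_7 = (23.2 − 20.3)/2 = 1.45 m; q_7 = 0.31 × 0.31 × 1.45 = 0.1393 m³/s
Q = Σ qᵢ = 10.28 m³/s

10.3 m³/s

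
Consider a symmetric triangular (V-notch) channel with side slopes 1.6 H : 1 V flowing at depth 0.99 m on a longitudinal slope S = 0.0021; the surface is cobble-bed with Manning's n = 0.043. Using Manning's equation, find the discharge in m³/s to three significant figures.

A = z·y² = 1.6×0.99² = 1.568 m²
P = 2y√(1+z²) = 2×0.99×√(1+1.6²) = 3.736 m
R = A/P = 1.568/3.736 = 0.4198 m
Q = (1/n)·A·R^(2/3)·S^(1/2) = (1/0.043) × 1.568 × 0.4198^(2/3) × 0.0021^(1/2) = 0.9369 m³/s

0.937 m³/s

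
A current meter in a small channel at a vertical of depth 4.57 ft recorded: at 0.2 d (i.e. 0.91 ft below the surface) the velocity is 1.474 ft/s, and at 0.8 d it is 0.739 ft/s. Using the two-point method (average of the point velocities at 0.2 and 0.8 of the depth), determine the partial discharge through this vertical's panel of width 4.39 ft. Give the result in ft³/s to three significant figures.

22.2 ft³/s

v̄ = (1.474 + 0.739) / 2 = 1.107 ft/s
q = v̄ × d × w = 1.107 × 4.57 × 4.39 = 22.20 ft³/s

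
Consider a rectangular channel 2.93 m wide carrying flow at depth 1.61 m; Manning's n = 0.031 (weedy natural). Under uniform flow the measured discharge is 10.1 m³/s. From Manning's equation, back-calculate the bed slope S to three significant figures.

A = b·y = 2.93 × 1.61 = 4.717 m²
P = b + 2y = 2.93 + 2×1.61 = 6.150 m
R = A/P = 4.717/6.150 = 0.7670 m
S = (Q·n / (1·A·R^(2/3)))² = (10.1×0.031 / (1×4.717×0.8379))² = 0.006274

0.00627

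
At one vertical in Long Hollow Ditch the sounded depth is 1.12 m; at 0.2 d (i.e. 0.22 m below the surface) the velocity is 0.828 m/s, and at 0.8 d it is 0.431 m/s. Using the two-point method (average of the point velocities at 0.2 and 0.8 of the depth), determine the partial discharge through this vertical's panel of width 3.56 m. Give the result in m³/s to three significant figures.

2.51 m³/s

v̄ = (0.828 + 0.431) / 2 = 0.6295 m/s
q = v̄ × d × w = 0.6295 × 1.12 × 3.56 = 2.510 m³/s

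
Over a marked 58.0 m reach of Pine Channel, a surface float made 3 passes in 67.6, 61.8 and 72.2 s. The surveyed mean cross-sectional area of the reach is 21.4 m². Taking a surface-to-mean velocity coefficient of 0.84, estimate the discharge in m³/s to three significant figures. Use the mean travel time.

t̄ = (67.6 + 61.8 + 72.2) / 3 = 67.2 s
v_surface = L / t̄ = 58.0 / 67.2 = 0.8631 m/s
v_mean = 0.84 × 0.8631 = 0.7250 m/s
Q = A × v_mean = 21.4 × 0.7250 = 15.52 m³/s

15.5 m³/s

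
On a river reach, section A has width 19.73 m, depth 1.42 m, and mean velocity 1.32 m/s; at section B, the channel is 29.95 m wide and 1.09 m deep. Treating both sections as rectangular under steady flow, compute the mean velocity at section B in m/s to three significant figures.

1.13 m/s

Q = A₁V₁ = (19.73×1.42) × 1.32 = 36.98 m³/s
A₂ = 29.95 × 1.09 = 32.65 m²
V₂ = Q/A₂ = 36.98/32.65 = 1.133 m/s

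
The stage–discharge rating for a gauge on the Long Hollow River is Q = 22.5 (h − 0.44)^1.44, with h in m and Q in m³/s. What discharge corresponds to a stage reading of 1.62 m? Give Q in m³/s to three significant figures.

28.6 m³/s

Q = 22.5 × (1.62 − 0.44)^1.44 = 22.5 × 1.18^1.44 = 28.56 m³/s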